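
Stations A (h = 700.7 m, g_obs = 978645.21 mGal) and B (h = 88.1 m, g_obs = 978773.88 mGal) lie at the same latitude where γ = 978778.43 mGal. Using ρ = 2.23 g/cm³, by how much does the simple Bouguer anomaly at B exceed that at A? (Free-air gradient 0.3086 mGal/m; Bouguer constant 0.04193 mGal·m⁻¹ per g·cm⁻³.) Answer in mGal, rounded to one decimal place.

-3.1

Δg_SB(A) = 978645.21 − 978778.43 + 0.3086×700.7 − 0.04193×2.23×700.7 = 17.50 mGal
Δg_SB(B) = 978773.88 − 978778.43 + 0.3086×88.1 − 0.04193×2.23×88.1 = 14.40 mGal
Difference = 14.40 − (17.50) = -3.10 mGal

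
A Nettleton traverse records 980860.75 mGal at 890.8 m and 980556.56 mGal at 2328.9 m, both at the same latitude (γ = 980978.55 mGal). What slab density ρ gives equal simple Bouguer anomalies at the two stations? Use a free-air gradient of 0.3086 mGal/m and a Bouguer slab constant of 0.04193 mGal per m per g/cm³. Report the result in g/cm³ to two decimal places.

2.32

Δg_obs = 980556.56 − 980860.75 = -304.19 mGal over Δh = 2328.9 − 890.8 = 1438.1 m
Equal Bouguer anomalies ⇒ Δg_obs + (0.3086 − 0.04193ρ)·Δh = 0
0.3086 − 0.04193ρ = −Δg_obs/Δh = 0.21152
ρ = (0.3086 − 0.21152) / 0.04193 = 2.32 g/cm³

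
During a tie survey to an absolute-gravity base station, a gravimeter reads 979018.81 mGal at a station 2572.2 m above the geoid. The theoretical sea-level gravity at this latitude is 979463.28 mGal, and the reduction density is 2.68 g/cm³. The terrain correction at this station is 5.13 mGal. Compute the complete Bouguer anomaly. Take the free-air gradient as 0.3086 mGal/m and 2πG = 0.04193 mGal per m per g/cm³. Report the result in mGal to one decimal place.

Free-air correction = 0.3086 × 2572.2 = 793.78 mGal
Free-air anomaly = 979018.81 − 979463.28 + (793.78) = 349.31 mGal
Bouguer slab correction = 0.04193 × 2.68 × 2572.2 = 289.04 mGal
Simple Bouguer anomaly = 349.31 − (289.04) = 60.27 mGal
Complete Bouguer anomaly = 60.27 + 5.13 = 65.40 mGal

65.4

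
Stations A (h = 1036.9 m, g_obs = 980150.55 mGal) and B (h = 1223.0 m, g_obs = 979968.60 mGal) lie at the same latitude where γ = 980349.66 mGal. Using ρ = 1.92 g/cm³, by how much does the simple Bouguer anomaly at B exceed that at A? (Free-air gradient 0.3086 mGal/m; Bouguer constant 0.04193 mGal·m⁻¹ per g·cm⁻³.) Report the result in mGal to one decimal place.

-139.5

Δg_SB(A) = 980150.55 − 980349.66 + 0.3086×1036.9 − 0.04193×1.92×1036.9 = 37.40 mGal
Δg_SB(B) = 979968.60 − 980349.66 + 0.3086×1223.0 − 0.04193×1.92×1223.0 = -102.10 mGal
Difference = -102.10 − (37.40) = -139.50 mGal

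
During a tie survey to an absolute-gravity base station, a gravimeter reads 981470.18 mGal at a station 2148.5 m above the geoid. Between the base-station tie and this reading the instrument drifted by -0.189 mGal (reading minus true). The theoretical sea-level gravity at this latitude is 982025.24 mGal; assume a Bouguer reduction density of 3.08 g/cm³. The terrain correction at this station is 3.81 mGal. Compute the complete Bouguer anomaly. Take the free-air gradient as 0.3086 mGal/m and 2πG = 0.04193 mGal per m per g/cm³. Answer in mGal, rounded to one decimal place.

-165.5

Drift-corrected reading = 981470.18 − (-0.189) = 981470.369 mGal
Free-air correction = 0.3086 × 2148.5 = 663.03 mGal
Free-air anomaly = 981470.369 − 982025.24 + (663.03) = 108.159 mGal
Bouguer slab correction = 0.04193 × 3.08 × 2148.5 = 277.47 mGal
Simple Bouguer anomaly = 108.159 − (277.47) = -169.311 mGal
Complete Bouguer anomaly = -169.311 + 3.81 = -165.501 mGal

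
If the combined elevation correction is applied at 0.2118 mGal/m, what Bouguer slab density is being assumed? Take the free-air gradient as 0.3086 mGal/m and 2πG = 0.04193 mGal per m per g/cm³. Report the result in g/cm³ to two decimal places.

2.31

0.2118 = 0.3086 − 0.04193 × ρ
ρ = (0.3086 − 0.2118) / 0.04193 = 2.31 g/cm³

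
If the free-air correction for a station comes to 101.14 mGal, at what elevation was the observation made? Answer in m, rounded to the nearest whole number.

328

h = 101.14 / 0.3086 = 327.74 m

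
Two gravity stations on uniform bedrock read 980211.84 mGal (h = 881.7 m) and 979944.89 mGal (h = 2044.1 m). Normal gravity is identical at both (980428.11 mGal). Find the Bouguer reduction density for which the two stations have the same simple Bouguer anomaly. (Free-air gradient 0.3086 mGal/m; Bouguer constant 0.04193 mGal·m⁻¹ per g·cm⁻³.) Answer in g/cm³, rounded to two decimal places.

Δg_obs = 979944.89 − 980211.84 = -266.95 mGal over Δh = 2044.1 − 881.7 = 1162.4 m
Equal Bouguer anomalies ⇒ Δg_obs + (0.3086 − 0.04193ρ)·Δh = 0
0.3086 − 0.04193ρ = −Δg_obs/Δh = 0.22965
ρ = (0.3086 − 0.22965) / 0.04193 = 1.88 g/cm³

1.88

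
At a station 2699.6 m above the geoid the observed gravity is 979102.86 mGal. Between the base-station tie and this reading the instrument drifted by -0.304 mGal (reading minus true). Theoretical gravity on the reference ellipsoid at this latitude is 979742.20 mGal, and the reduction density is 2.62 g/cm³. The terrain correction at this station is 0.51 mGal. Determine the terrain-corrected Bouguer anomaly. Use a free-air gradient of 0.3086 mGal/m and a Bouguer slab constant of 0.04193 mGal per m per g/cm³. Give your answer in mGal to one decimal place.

-102.0

Drift-corrected reading = 979102.86 − (-0.304) = 979103.164 mGal
Free-air correction = 0.3086 × 2699.6 = 833.10 mGal
Free-air anomaly = 979103.164 − 979742.20 + (833.10) = 194.064 mGal
Bouguer slab correction = 0.04193 × 2.62 × 2699.6 = 296.57 mGal
Simple Bouguer anomaly = 194.064 − (296.57) = -102.506 mGal
Complete Bouguer anomaly = -102.506 + 0.51 = -101.996 mGal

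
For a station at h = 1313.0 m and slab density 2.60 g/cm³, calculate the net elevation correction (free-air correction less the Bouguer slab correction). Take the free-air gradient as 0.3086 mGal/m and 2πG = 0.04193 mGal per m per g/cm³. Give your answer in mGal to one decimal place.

262.1

Combined gradient = 0.3086 − 0.04193 × 2.60 = 0.1995820 mGal/m
Combined elevation correction = 0.1995820 × 1313.0 = 262.1 mGal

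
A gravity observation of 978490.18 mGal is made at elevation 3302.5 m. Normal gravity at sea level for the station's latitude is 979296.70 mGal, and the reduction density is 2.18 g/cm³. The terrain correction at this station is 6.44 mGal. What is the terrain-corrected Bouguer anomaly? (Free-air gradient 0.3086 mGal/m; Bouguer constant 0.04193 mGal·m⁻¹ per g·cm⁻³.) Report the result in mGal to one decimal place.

Free-air correction = 0.3086 × 3302.5 = 1019.15 mGal
Free-air anomaly = 978490.18 − 979296.70 + (1019.15) = 212.63 mGal
Bouguer slab correction = 0.04193 × 2.18 × 3302.5 = 301.87 mGal
Simple Bouguer anomaly = 212.63 − (301.87) = -89.24 mGal
Complete Bouguer anomaly = -89.24 + 6.44 = -82.80 mGal

-82.8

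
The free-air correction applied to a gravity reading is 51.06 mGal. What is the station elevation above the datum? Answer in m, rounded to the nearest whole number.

165

h = 51.06 / 0.3086 = 165.46 m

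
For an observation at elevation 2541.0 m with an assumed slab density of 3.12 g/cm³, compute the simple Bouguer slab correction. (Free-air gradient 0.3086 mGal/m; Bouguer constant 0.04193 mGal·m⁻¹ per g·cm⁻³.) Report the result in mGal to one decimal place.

Bouguer slab correction = 0.04193 × 3.12 × 2541.0 = 332.4 mGal

332.4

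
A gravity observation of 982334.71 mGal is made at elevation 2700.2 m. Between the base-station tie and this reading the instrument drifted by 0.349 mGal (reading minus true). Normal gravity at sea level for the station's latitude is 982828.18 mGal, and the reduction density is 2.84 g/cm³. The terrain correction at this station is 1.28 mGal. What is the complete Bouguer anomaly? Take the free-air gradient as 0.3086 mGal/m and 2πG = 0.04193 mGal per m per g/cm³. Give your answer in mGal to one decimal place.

Drift-corrected reading = 982334.71 − (0.349) = 982334.361 mGal
Free-air correction = 0.3086 × 2700.2 = 833.28 mGal
Free-air anomaly = 982334.361 − 982828.18 + (833.28) = 339.461 mGal
Bouguer slab correction = 0.04193 × 2.84 × 2700.2 = 321.54 mGal
Simple Bouguer anomaly = 339.461 − (321.54) = 17.921 mGal
Complete Bouguer anomaly = 17.921 + 1.28 = 19.201 mGal

19.2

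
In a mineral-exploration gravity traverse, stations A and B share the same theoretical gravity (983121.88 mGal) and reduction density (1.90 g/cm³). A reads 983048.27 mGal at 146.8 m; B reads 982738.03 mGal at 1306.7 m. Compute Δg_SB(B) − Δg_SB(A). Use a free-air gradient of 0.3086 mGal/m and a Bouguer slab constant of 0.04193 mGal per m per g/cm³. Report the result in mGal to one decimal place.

-44.7

Δg_SB(A) = 983048.27 − 983121.88 + 0.3086×146.8 − 0.04193×1.90×146.8 = -40.00 mGal
Δg_SB(B) = 982738.03 − 983121.88 + 0.3086×1306.7 − 0.04193×1.90×1306.7 = -84.70 mGal
Difference = -84.70 − (-40.00) = -44.70 mGal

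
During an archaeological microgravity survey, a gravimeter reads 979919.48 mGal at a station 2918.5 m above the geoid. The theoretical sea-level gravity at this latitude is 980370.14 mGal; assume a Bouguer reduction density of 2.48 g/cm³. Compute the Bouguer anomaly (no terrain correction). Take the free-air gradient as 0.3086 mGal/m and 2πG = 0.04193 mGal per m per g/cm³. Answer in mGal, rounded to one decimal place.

Free-air correction = 0.3086 × 2918.5 = 900.65 mGal
Free-air anomaly = 979919.48 − 980370.14 + (900.65) = 449.99 mGal
Bouguer slab correction = 0.04193 × 2.48 × 2918.5 = 303.48 mGal
Simple Bouguer anomaly = 449.99 − (303.48) = 146.51 mGal

146.5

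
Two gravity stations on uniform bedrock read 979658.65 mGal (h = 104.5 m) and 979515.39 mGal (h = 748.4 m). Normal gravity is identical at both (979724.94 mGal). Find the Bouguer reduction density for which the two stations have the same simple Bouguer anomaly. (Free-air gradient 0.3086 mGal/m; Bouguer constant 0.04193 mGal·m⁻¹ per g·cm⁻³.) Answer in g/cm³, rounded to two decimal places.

Δg_obs = 979515.39 − 979658.65 = -143.26 mGal over Δh = 748.4 − 104.5 = 643.9 m
Equal Bouguer anomalies ⇒ Δg_obs + (0.3086 − 0.04193ρ)·Δh = 0
0.3086 − 0.04193ρ = −Δg_obs/Δh = 0.22249
ρ = (0.3086 − 0.22249) / 0.04193 = 2.05 g/cm³

2.05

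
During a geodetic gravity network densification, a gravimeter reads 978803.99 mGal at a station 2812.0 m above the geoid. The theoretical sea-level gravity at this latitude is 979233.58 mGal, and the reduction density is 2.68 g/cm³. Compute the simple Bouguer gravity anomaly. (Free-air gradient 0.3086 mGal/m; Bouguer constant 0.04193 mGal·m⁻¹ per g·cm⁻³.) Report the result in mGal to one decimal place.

Free-air correction = 0.3086 × 2812.0 = 867.78 mGal
Free-air anomaly = 978803.99 − 979233.58 + (867.78) = 438.19 mGal
Bouguer slab correction = 0.04193 × 2.68 × 2812.0 = 315.99 mGal
Simple Bouguer anomaly = 438.19 − (315.99) = 122.20 mGal

122.2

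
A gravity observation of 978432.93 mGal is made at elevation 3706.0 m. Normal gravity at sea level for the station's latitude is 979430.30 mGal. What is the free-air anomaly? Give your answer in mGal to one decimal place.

Free-air correction = 0.3086 × 3706.0 = 1143.67 mGal
Free-air anomaly = 978432.93 − 979430.30 + (1143.67) = 146.30 mGal

146.3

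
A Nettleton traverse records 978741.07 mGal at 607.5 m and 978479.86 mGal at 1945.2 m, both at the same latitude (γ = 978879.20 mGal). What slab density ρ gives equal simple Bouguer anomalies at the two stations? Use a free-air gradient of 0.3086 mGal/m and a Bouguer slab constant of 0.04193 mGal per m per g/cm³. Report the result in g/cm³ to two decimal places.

2.70

Δg_obs = 978479.86 − 978741.07 = -261.21 mGal over Δh = 1945.2 − 607.5 = 1337.7 m
Equal Bouguer anomalies ⇒ Δg_obs + (0.3086 − 0.04193ρ)·Δh = 0
0.3086 − 0.04193ρ = −Δg_obs/Δh = 0.19527
ρ = (0.3086 − 0.19527) / 0.04193 = 2.70 g/cm³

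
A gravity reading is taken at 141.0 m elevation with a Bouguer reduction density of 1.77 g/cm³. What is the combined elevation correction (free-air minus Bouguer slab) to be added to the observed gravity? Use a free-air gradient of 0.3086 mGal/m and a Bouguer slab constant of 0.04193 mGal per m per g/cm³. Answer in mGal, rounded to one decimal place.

33.0

Combined gradient = 0.3086 − 0.04193 × 1.77 = 0.2343839 mGal/m
Combined elevation correction = 0.2343839 × 141.0 = 33.0 mGal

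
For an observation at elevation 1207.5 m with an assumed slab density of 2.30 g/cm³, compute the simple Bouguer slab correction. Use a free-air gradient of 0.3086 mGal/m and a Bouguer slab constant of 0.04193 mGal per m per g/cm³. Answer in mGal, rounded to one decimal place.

116.5

Bouguer slab correction = 0.04193 × 2.30 × 1207.5 = 116.5 mGal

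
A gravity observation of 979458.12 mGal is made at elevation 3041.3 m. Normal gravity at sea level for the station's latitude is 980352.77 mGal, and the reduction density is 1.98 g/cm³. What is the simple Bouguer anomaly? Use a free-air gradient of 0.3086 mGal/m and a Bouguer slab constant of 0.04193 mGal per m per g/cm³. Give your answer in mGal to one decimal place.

-208.6

Free-air correction = 0.3086 × 3041.3 = 938.55 mGal
Free-air anomaly = 979458.12 − 980352.77 + (938.55) = 43.90 mGal
Bouguer slab correction = 0.04193 × 1.98 × 3041.3 = 252.49 mGal
Simple Bouguer anomaly = 43.90 − (252.49) = -208.59 mGal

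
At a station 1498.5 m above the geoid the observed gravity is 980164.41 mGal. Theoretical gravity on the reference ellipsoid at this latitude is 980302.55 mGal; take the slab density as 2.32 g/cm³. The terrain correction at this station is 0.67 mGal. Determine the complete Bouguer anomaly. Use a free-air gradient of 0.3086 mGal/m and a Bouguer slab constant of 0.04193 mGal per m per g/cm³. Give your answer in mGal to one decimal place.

179.2

Free-air correction = 0.3086 × 1498.5 = 462.44 mGal
Free-air anomaly = 980164.41 − 980302.55 + (462.44) = 324.30 mGal
Bouguer slab correction = 0.04193 × 2.32 × 1498.5 = 145.77 mGal
Simple Bouguer anomaly = 324.30 − (145.77) = 178.53 mGal
Complete Bouguer anomaly = 178.53 + 0.67 = 179.20 mGal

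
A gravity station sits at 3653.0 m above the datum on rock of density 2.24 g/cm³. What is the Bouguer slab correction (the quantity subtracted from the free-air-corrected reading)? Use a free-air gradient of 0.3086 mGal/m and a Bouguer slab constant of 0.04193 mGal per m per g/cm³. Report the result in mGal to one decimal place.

343.1

Bouguer slab correction = 0.04193 × 2.24 × 3653.0 = 343.1 mGal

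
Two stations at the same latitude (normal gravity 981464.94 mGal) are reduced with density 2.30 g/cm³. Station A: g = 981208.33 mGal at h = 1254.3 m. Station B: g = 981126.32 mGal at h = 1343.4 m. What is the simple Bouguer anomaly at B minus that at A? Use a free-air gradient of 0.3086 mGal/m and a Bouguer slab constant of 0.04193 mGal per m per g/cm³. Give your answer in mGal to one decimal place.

-63.1

Δg_SB(A) = 981208.33 − 981464.94 + 0.3086×1254.3 − 0.04193×2.30×1254.3 = 9.50 mGal
Δg_SB(B) = 981126.32 − 981464.94 + 0.3086×1343.4 − 0.04193×2.30×1343.4 = -53.60 mGal
Difference = -53.60 − (9.50) = -63.10 mGal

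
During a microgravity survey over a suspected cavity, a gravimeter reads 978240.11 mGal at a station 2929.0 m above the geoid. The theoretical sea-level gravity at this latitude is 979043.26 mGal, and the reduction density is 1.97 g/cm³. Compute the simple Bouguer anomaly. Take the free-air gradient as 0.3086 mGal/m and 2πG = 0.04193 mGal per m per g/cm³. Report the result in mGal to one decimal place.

Free-air correction = 0.3086 × 2929.0 = 903.89 mGal
Free-air anomaly = 978240.11 − 979043.26 + (903.89) = 100.74 mGal
Bouguer slab correction = 0.04193 × 1.97 × 2929.0 = 241.94 mGal
Simple Bouguer anomaly = 100.74 − (241.94) = -141.20 mGal

-141.2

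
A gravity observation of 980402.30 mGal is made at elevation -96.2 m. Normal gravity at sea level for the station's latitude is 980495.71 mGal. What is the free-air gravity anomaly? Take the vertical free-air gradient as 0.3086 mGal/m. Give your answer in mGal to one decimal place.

-123.1

Free-air correction = 0.3086 × -96.2 = -29.69 mGal
Free-air anomaly = 980402.30 − 980495.71 + (-29.69) = -123.10 mGal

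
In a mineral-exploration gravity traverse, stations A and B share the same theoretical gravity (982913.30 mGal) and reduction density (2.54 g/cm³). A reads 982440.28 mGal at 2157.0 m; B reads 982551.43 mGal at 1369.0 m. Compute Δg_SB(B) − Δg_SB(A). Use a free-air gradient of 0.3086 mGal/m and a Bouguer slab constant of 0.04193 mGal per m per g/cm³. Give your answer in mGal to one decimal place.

Δg_SB(A) = 982440.28 − 982913.30 + 0.3086×2157.0 − 0.04193×2.54×2157.0 = -37.10 mGal
Δg_SB(B) = 982551.43 − 982913.30 + 0.3086×1369.0 − 0.04193×2.54×1369.0 = -85.20 mGal
Difference = -85.20 − (-37.10) = -48.10 mGal

-48.1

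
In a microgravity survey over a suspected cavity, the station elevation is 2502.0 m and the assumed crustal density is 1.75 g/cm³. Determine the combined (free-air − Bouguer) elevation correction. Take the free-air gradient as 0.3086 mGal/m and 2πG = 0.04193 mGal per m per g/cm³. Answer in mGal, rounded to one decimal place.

588.5

Combined gradient = 0.3086 − 0.04193 × 1.75 = 0.2352225 mGal/m
Combined elevation correction = 0.2352225 × 2502.0 = 588.5 mGal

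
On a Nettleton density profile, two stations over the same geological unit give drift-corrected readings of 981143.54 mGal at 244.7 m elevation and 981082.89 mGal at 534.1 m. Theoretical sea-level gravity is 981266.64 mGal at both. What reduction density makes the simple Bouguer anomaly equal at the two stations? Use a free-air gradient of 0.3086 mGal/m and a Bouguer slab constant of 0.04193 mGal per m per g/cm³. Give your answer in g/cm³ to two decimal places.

2.36

Δg_obs = 981082.89 − 981143.54 = -60.65 mGal over Δh = 534.1 − 244.7 = 289.4 m
Equal Bouguer anomalies ⇒ Δg_obs + (0.3086 − 0.04193ρ)·Δh = 0
0.3086 − 0.04193ρ = −Δg_obs/Δh = 0.20957
ρ = (0.3086 − 0.20957) / 0.04193 = 2.36 g/cm³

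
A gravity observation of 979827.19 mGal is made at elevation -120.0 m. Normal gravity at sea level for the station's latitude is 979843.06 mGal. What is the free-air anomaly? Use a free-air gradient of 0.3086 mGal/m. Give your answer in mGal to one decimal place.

-52.9

Free-air correction = 0.3086 × -120.0 = -37.03 mGal
Free-air anomaly = 979827.19 − 979843.06 + (-37.03) = -52.90 mGal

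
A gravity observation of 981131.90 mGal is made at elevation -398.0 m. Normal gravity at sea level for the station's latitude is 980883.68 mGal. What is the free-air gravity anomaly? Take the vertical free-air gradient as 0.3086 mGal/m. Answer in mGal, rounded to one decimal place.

Free-air correction = 0.3086 × -398.0 = -122.82 mGal
Free-air anomaly = 981131.90 − 980883.68 + (-122.82) = 125.40 mGal

125.4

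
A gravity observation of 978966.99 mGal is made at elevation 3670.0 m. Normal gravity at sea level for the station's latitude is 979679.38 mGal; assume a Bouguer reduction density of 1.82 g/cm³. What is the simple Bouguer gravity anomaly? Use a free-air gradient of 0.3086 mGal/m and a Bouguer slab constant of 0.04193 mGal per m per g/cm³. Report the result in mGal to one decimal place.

Free-air correction = 0.3086 × 3670.0 = 1132.56 mGal
Free-air anomaly = 978966.99 − 979679.38 + (1132.56) = 420.17 mGal
Bouguer slab correction = 0.04193 × 1.82 × 3670.0 = 280.07 mGal
Simple Bouguer anomaly = 420.17 − (280.07) = 140.10 mGal

140.1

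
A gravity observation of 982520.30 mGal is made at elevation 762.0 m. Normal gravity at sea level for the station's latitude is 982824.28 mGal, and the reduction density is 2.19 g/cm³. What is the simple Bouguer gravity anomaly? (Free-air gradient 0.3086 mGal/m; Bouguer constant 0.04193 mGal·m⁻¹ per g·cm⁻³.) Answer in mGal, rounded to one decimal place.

-138.8

Free-air correction = 0.3086 × 762.0 = 235.15 mGal
Free-air anomaly = 982520.30 − 982824.28 + (235.15) = -68.83 mGal
Bouguer slab correction = 0.04193 × 2.19 × 762.0 = 69.97 mGal
Simple Bouguer anomaly = -68.83 − (69.97) = -138.80 mGal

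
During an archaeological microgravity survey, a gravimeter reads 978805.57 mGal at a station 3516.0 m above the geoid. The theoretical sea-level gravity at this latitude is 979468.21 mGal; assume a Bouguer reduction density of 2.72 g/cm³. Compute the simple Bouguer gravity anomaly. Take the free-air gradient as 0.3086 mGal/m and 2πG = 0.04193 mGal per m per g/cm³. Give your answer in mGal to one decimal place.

Free-air correction = 0.3086 × 3516.0 = 1085.04 mGal
Free-air anomaly = 978805.57 − 979468.21 + (1085.04) = 422.40 mGal
Bouguer slab correction = 0.04193 × 2.72 × 3516.0 = 401.00 mGal
Simple Bouguer anomaly = 422.40 − (401.00) = 21.40 mGal

21.4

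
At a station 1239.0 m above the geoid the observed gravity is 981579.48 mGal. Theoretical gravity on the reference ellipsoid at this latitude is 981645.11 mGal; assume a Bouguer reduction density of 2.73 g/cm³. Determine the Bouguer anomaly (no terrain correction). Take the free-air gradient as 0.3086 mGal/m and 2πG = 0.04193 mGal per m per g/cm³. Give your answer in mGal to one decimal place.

174.9

Free-air correction = 0.3086 × 1239.0 = 382.36 mGal
Free-air anomaly = 981579.48 − 981645.11 + (382.36) = 316.73 mGal
Bouguer slab correction = 0.04193 × 2.73 × 1239.0 = 141.83 mGal
Simple Bouguer anomaly = 316.73 − (141.83) = 174.90 mGal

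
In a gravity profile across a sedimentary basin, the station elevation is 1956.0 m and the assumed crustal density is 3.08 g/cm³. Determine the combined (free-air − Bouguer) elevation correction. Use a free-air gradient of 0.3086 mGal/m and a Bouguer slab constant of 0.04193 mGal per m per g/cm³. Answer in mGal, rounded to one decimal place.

351.0

Combined gradient = 0.3086 − 0.04193 × 3.08 = 0.1794556 mGal/m
Combined elevation correction = 0.1794556 × 1956.0 = 351.0 mGal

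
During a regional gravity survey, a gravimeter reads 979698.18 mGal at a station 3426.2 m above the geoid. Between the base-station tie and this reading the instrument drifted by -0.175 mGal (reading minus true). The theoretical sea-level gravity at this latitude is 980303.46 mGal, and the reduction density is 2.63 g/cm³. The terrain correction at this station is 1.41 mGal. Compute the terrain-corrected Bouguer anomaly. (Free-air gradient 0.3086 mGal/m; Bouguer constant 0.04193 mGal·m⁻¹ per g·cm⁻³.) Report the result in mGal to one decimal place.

Drift-corrected reading = 979698.18 − (-0.175) = 979698.355 mGal
Free-air correction = 0.3086 × 3426.2 = 1057.33 mGal
Free-air anomaly = 979698.355 − 980303.46 + (1057.33) = 452.225 mGal
Bouguer slab correction = 0.04193 × 2.63 × 3426.2 = 377.83 mGal
Simple Bouguer anomaly = 452.225 − (377.83) = 74.395 mGal
Complete Bouguer anomaly = 74.395 + 1.41 = 75.805 mGal

75.8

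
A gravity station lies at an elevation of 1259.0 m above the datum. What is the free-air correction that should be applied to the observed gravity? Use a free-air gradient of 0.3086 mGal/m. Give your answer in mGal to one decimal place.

Free-air correction = 0.3086 × 1259.0 = 388.5 mGal

388.5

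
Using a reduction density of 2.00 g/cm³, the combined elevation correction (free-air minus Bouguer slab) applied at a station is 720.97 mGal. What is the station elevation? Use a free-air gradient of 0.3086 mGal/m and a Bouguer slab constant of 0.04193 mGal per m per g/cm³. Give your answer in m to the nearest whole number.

Combined gradient = 0.3086 − 0.04193 × 2.00 = 0.2247400 mGal/m
h = 720.97 / 0.2247400 = 3208.02 m

3208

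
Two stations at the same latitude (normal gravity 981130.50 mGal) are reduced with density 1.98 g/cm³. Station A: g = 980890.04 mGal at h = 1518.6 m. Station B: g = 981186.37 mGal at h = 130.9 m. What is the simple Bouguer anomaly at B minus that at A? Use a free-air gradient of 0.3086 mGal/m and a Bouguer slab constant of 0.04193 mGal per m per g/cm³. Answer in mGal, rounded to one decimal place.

Δg_SB(A) = 980890.04 − 981130.50 + 0.3086×1518.6 − 0.04193×1.98×1518.6 = 102.10 mGal
Δg_SB(B) = 981186.37 − 981130.50 + 0.3086×130.9 − 0.04193×1.98×130.9 = 85.40 mGal
Difference = 85.40 − (102.10) = -16.70 mGal

-16.7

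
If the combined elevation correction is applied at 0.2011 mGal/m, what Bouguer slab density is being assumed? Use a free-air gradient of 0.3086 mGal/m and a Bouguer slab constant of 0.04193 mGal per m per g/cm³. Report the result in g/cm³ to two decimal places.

0.2011 = 0.3086 − 0.04193 × ρ
ρ = (0.3086 − 0.2011) / 0.04193 = 2.56 g/cm³

2.56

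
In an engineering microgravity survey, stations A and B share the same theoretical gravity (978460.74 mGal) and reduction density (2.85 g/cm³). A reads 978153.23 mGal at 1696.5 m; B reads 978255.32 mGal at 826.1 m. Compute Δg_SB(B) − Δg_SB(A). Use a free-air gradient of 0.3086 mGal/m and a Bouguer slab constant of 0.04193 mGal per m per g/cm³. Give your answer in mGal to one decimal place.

-62.5

Δg_SB(A) = 978153.23 − 978460.74 + 0.3086×1696.5 − 0.04193×2.85×1696.5 = 13.30 mGal
Δg_SB(B) = 978255.32 − 978460.74 + 0.3086×826.1 − 0.04193×2.85×826.1 = -49.20 mGal
Difference = -49.20 − (13.30) = -62.50 mGal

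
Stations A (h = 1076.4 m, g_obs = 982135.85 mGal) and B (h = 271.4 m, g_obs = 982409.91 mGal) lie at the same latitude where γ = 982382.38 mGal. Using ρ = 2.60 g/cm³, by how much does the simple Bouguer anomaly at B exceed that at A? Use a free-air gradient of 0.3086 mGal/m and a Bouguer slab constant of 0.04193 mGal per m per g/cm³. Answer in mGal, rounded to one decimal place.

113.4

Δg_SB(A) = 982135.85 − 982382.38 + 0.3086×1076.4 − 0.04193×2.60×1076.4 = -31.70 mGal
Δg_SB(B) = 982409.91 − 982382.38 + 0.3086×271.4 − 0.04193×2.60×271.4 = 81.70 mGal
Difference = 81.70 − (-31.70) = 113.40 mGal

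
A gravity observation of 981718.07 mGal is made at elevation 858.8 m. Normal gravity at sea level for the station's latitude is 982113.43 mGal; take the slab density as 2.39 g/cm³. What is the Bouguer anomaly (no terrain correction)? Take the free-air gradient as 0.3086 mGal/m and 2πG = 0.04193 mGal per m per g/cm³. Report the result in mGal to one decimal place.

-216.4

Free-air correction = 0.3086 × 858.8 = 265.03 mGal
Free-air anomaly = 981718.07 − 982113.43 + (265.03) = -130.33 mGal
Bouguer slab correction = 0.04193 × 2.39 × 858.8 = 86.06 mGal
Simple Bouguer anomaly = -130.33 − (86.06) = -216.39 mGal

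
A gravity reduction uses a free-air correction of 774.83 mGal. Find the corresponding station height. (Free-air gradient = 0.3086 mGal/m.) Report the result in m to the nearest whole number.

2511

h = 774.83 / 0.3086 = 2510.79 m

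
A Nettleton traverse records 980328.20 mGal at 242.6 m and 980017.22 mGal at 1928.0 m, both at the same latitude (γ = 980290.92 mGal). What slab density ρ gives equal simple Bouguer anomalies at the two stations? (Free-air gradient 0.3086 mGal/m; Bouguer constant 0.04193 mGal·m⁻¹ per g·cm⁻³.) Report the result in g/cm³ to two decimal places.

2.96

Δg_obs = 980017.22 − 980328.20 = -310.98 mGal over Δh = 1928.0 − 242.6 = 1685.4 m
Equal Bouguer anomalies ⇒ Δg_obs + (0.3086 − 0.04193ρ)·Δh = 0
0.3086 − 0.04193ρ = −Δg_obs/Δh = 0.18451
ρ = (0.3086 − 0.18451) / 0.04193 = 2.96 g/cm³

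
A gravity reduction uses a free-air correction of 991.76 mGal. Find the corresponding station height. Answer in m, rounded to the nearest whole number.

h = 991.76 / 0.3086 = 3213.74 m

3214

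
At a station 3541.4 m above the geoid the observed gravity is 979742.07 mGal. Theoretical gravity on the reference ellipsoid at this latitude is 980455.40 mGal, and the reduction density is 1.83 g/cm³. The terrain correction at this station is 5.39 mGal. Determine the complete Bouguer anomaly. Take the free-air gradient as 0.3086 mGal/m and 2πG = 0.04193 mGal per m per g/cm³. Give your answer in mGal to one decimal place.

Free-air correction = 0.3086 × 3541.4 = 1092.88 mGal
Free-air anomaly = 979742.07 − 980455.40 + (1092.88) = 379.55 mGal
Bouguer slab correction = 0.04193 × 1.83 × 3541.4 = 271.74 mGal
Simple Bouguer anomaly = 379.55 − (271.74) = 107.81 mGal
Complete Bouguer anomaly = 107.81 + 5.39 = 113.20 mGal

113.2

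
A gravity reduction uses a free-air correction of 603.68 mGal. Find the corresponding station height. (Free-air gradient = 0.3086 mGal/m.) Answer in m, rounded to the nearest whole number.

h = 603.68 / 0.3086 = 1956.19 m

1956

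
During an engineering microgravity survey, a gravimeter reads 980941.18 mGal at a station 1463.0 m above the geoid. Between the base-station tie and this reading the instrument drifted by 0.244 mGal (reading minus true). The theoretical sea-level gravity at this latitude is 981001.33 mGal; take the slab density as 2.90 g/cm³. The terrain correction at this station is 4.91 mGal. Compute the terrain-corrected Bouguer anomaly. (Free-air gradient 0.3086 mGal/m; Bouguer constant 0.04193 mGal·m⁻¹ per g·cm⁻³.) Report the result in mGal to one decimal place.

218.1

Drift-corrected reading = 980941.18 − (0.244) = 980940.936 mGal
Free-air correction = 0.3086 × 1463.0 = 451.48 mGal
Free-air anomaly = 980940.936 − 981001.33 + (451.48) = 391.086 mGal
Bouguer slab correction = 0.04193 × 2.90 × 1463.0 = 177.90 mGal
Simple Bouguer anomaly = 391.086 − (177.90) = 213.186 mGal
Complete Bouguer anomaly = 213.186 + 4.91 = 218.096 mGal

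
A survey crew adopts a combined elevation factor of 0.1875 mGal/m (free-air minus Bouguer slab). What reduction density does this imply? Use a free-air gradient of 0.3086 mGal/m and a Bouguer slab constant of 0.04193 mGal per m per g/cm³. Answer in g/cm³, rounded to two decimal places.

2.89

0.1875 = 0.3086 − 0.04193 × ρ
ρ = (0.3086 − 0.1875) / 0.04193 = 2.89 g/cm³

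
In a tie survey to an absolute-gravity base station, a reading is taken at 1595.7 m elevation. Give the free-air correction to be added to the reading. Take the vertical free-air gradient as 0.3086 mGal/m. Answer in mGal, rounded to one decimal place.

Free-air correction = 0.3086 × 1595.7 = 492.4 mGal

492.4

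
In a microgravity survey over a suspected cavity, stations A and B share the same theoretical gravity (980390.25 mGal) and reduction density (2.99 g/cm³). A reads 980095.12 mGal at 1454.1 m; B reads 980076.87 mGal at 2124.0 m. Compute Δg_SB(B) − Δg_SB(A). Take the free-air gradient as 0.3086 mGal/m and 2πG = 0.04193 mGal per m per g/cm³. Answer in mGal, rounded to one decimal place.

104.5

Δg_SB(A) = 980095.12 − 980390.25 + 0.3086×1454.1 − 0.04193×2.99×1454.1 = -28.70 mGal
Δg_SB(B) = 980076.87 − 980390.25 + 0.3086×2124.0 − 0.04193×2.99×2124.0 = 75.80 mGal
Difference = 75.80 − (-28.70) = 104.50 mGal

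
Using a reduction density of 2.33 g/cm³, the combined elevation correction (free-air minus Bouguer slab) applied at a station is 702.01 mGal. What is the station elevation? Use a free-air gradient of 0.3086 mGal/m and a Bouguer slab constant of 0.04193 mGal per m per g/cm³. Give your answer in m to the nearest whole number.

Combined gradient = 0.3086 − 0.04193 × 2.33 = 0.2109031 mGal/m
h = 702.01 / 0.2109031 = 3328.59 m

3329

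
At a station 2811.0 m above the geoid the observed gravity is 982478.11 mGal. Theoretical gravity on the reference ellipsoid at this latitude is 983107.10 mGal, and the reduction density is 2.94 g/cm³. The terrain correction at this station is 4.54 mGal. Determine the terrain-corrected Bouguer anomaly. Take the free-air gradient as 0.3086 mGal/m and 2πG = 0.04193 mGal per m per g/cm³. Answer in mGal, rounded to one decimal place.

Free-air correction = 0.3086 × 2811.0 = 867.47 mGal
Free-air anomaly = 982478.11 − 983107.10 + (867.47) = 238.48 mGal
Bouguer slab correction = 0.04193 × 2.94 × 2811.0 = 346.52 mGal
Simple Bouguer anomaly = 238.48 − (346.52) = -108.04 mGal
Complete Bouguer anomaly = -108.04 + 4.54 = -103.50 mGal

-103.5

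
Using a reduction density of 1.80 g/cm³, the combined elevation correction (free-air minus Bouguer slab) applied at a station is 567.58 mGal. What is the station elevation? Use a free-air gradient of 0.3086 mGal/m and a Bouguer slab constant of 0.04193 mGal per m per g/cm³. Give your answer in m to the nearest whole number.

2435

Combined gradient = 0.3086 − 0.04193 × 1.80 = 0.2331260 mGal/m
h = 567.58 / 0.2331260 = 2434.65 m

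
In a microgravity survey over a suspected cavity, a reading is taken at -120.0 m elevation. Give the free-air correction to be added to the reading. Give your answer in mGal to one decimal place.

-37.0

Free-air correction = 0.3086 × -120.0 = -37.0 mGal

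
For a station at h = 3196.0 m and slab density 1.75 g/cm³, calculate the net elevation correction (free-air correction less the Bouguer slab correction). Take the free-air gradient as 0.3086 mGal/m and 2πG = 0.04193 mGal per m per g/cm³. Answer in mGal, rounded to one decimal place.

Combined gradient = 0.3086 − 0.04193 × 1.75 = 0.2352225 mGal/m
Combined elevation correction = 0.2352225 × 3196.0 = 751.8 mGal

751.8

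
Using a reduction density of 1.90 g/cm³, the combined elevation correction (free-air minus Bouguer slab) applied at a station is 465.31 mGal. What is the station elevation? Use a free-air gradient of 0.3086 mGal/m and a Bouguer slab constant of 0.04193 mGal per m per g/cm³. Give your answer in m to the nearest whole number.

Combined gradient = 0.3086 − 0.04193 × 1.90 = 0.2289330 mGal/m
h = 465.31 / 0.2289330 = 2032.52 m

2033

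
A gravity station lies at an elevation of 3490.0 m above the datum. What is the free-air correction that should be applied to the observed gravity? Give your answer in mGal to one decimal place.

1077.0

Free-air correction = 0.3086 × 3490.0 = 1077.0 mGal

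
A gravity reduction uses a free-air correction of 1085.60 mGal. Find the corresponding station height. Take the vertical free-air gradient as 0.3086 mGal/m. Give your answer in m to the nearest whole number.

3518

h = 1085.60 / 0.3086 = 3517.82 m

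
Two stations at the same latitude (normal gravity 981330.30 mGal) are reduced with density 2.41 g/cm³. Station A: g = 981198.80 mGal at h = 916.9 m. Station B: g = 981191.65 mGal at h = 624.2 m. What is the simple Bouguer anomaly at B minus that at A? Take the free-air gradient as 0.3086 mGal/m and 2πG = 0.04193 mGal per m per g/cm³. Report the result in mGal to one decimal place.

-67.9

Δg_SB(A) = 981198.80 − 981330.30 + 0.3086×916.9 − 0.04193×2.41×916.9 = 58.80 mGal
Δg_SB(B) = 981191.65 − 981330.30 + 0.3086×624.2 − 0.04193×2.41×624.2 = -9.10 mGal
Difference = -9.10 − (58.80) = -67.90 mGal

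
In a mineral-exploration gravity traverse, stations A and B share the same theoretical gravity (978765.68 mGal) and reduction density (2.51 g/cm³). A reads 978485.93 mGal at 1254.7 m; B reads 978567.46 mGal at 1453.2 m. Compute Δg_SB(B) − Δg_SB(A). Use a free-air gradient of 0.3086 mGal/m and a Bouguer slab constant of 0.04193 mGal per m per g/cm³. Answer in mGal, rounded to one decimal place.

121.9

Δg_SB(A) = 978485.93 − 978765.68 + 0.3086×1254.7 − 0.04193×2.51×1254.7 = -24.60 mGal
Δg_SB(B) = 978567.46 − 978765.68 + 0.3086×1453.2 − 0.04193×2.51×1453.2 = 97.30 mGal
Difference = 97.30 − (-24.60) = 121.90 mGal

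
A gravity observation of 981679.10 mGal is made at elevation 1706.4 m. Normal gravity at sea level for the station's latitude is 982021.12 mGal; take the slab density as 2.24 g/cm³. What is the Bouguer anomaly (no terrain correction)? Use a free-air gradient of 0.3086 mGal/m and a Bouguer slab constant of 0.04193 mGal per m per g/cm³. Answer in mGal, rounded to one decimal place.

Free-air correction = 0.3086 × 1706.4 = 526.60 mGal
Free-air anomaly = 981679.10 − 982021.12 + (526.60) = 184.58 mGal
Bouguer slab correction = 0.04193 × 2.24 × 1706.4 = 160.27 mGal
Simple Bouguer anomaly = 184.58 − (160.27) = 24.31 mGal

24.3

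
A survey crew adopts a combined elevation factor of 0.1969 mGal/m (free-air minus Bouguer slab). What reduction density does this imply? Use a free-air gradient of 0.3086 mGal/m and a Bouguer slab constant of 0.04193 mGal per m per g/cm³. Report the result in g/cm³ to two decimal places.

2.66

0.1969 = 0.3086 − 0.04193 × ρ
ρ = (0.3086 − 0.1969) / 0.04193 = 2.66 g/cm³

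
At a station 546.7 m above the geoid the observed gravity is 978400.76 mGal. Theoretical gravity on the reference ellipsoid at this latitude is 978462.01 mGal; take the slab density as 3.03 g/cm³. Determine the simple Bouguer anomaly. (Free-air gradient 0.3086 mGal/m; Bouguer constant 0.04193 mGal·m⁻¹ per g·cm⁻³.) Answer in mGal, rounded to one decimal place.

38.0

Free-air correction = 0.3086 × 546.7 = 168.71 mGal
Free-air anomaly = 978400.76 − 978462.01 + (168.71) = 107.46 mGal
Bouguer slab correction = 0.04193 × 3.03 × 546.7 = 69.46 mGal
Simple Bouguer anomaly = 107.46 − (69.46) = 38.00 mGal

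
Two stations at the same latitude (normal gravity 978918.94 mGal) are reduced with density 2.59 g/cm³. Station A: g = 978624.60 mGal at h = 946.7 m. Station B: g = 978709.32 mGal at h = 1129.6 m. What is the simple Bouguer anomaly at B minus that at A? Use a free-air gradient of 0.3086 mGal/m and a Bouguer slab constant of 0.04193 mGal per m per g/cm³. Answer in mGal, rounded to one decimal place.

121.3

Δg_SB(A) = 978624.60 − 978918.94 + 0.3086×946.7 − 0.04193×2.59×946.7 = -105.00 mGal
Δg_SB(B) = 978709.32 − 978918.94 + 0.3086×1129.6 − 0.04193×2.59×1129.6 = 16.30 mGal
Difference = 16.30 − (-105.00) = 121.30 mGal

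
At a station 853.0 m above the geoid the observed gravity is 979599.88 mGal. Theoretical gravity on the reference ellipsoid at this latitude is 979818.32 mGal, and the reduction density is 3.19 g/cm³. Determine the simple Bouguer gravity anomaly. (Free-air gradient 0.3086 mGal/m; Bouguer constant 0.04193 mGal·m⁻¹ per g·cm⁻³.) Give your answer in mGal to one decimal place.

Free-air correction = 0.3086 × 853.0 = 263.24 mGal
Free-air anomaly = 979599.88 − 979818.32 + (263.24) = 44.80 mGal
Bouguer slab correction = 0.04193 × 3.19 × 853.0 = 114.09 mGal
Simple Bouguer anomaly = 44.80 − (114.09) = -69.29 mGal

-69.3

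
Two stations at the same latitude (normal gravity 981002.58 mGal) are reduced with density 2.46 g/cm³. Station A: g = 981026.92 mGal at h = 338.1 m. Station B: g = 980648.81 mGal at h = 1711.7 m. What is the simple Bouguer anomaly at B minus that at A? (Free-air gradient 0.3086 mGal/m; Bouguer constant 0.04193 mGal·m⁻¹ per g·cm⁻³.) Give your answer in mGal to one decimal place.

Δg_SB(A) = 981026.92 − 981002.58 + 0.3086×338.1 − 0.04193×2.46×338.1 = 93.80 mGal
Δg_SB(B) = 980648.81 − 981002.58 + 0.3086×1711.7 − 0.04193×2.46×1711.7 = -2.10 mGal
Difference = -2.10 − (93.80) = -95.90 mGal

-95.9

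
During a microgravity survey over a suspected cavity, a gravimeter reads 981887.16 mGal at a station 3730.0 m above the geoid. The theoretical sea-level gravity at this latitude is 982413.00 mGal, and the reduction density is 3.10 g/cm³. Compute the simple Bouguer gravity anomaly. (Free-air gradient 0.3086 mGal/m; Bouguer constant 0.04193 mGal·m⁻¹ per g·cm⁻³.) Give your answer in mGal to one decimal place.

Free-air correction = 0.3086 × 3730.0 = 1151.08 mGal
Free-air anomaly = 981887.16 − 982413.00 + (1151.08) = 625.24 mGal
Bouguer slab correction = 0.04193 × 3.10 × 3730.0 = 484.84 mGal
Simple Bouguer anomaly = 625.24 − (484.84) = 140.40 mGal

140.4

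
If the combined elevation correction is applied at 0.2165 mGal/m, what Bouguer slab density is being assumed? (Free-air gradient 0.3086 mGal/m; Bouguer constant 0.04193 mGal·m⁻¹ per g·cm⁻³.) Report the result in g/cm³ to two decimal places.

0.2165 = 0.3086 − 0.04193 × ρ
ρ = (0.3086 − 0.2165) / 0.04193 = 2.20 g/cm³

2.20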